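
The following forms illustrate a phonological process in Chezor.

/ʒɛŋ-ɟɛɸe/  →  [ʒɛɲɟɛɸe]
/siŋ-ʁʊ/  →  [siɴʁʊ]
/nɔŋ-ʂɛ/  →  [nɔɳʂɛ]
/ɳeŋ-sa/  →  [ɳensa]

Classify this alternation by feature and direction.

regressive place assimilation

The segment that alternates is /ŋ/, which surfaces as [ɲ] when adjacent to /ɟ/.
/ŋ/ is velar while /ɟ/ is palatal; the output [ɲ] is palatal, matching the trigger — so the feature that spreads is place.
Manner and voice are unchanged, so the assimilation is partial, not total.
Checking the remaining alternations: /ŋ/ → [ɴ] before /ʁ/ (velar → uvular, matching uvular); /ŋ/ → [ɳ] before /ʂ/ (velar → retroflex, matching retroflex); /ŋ/ → [n] before /s/ (velar → alveolar, matching alveolar) — only place changes, and always toward the following segment.
Since the segment that changes precedes the conditioning segment, the assimilation is regressive.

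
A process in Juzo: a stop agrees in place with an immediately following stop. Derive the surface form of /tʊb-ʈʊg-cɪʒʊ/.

[tʊɖʈʊɟcɪʒʊ]

/b/ is a voiced bilabial stop. The following trigger /ʈ/ is retroflex, so /b/ must become retroflex as well.
Changing only its place to retroflex gives [ɖ] — the voiced retroflex stop.
The same rule applies at the second boundary: /g/ → [ɟ] next to /c/.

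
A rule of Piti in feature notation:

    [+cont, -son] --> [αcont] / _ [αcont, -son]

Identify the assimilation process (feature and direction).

The rule copies [cont] (continuancy) from the environment onto the target fricatives; since [±cont] encodes the stop/fricative manner contrast, the assimilating dimension is manner.
Since the environment is written after the underscore, the trigger follows the target; the direction is regressive.

regressive manner assimilation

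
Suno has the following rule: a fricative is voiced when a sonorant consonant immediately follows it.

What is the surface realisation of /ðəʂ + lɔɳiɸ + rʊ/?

[ðəʐlɔɳiβrʊ]

/ʂ/ is a voiceless retroflex fricative. The following trigger /l/ is voiced, so /ʂ/ must become voiced as well.
Changing only its voicing to voiced gives [ʐ] — the voiced retroflex fricative.
At the second juncture, /ɸ/ likewise becomes [β] adjacent to /r/.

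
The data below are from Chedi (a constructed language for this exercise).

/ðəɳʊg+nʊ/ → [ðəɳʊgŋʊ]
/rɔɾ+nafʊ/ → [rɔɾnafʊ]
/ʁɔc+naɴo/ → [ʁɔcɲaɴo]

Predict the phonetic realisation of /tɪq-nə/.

The data show progressive place assimilation: /n/ → [ŋ] after /g/; /n/ → [ɲ] after /c/. In each pair only place changes, matching the preceding consonant, while manner and voice stay constant.
Nothing changes in [rɔɾnafʊ]: there the adjacent consonants already agree in place (/n/ and /ɾ/ are both alveolar), so this form is consistent with the same rule.
/n/ is a voiced alveolar nasal. The preceding trigger /q/ is uvular, so /n/ must become uvular as well.
The voiced uvular nasal is [ɴ], so /n/ → [ɴ].

[tɪqɴə]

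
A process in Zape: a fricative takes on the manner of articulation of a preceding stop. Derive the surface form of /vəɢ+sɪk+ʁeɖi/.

/s/ is a voiceless alveolar fricative. The preceding trigger /ɢ/ is a stop, so /s/ must become a stop as well.
Changing only its manner to stop gives [t] — the voiceless alveolar stop.
The same rule applies at the second boundary: /ʁ/ → [ɢ] next to /k/.

[vəɢtɪkɢeɖi]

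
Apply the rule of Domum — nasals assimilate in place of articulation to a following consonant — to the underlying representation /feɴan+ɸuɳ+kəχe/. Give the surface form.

[feɴamɸuŋkəχe]

/n/ is a voiced alveolar nasal. The following trigger /ɸ/ is bilabial, so /n/ must become bilabial as well.
The voiced bilabial nasal is [m], so /n/ → [m].
The same rule applies at the second boundary: /ɳ/ → [ŋ] next to /k/.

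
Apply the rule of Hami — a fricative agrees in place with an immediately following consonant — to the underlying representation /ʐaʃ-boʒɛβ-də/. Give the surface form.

[ʐaɸboʒɛzdə]

/ʃ/ is a voiceless postalveolar fricative. The following trigger /b/ is bilabial, so /ʃ/ must become bilabial as well.
A voiceless bilabial fricative is [ɸ], so the surface segment is [ɸ].
At the second juncture, /β/ likewise becomes [z] adjacent to /d/.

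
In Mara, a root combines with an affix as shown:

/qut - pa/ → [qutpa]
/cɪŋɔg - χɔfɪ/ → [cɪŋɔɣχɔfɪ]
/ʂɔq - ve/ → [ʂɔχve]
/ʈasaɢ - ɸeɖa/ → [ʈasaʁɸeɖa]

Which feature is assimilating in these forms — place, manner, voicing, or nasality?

manner

Underlying /g/ is realised as [ɣ] next to /χ/; /χ/ itself does not change.
/g/ is a stop while /χ/ is a fricative; the output [ɣ] is a fricative, matching the trigger — so the feature that spreads is manner.
The same holds elsewhere in the data: /q/ → [χ] before /v/ (stop → fricative, matching a fricative); /ɢ/ → [ʁ] before /ɸ/ (stop → fricative, matching a fricative) — only manner changes, and always toward the following segment.
Nothing changes in [qutpa]: there the adjacent consonants already agree in manner (/t/ and /p/ are both stops), so this form is consistent with the same rule.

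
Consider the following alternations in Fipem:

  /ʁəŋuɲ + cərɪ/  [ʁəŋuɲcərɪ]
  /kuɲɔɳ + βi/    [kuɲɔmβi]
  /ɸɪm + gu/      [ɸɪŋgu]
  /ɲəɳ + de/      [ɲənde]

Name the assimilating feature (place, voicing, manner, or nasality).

Comparing underlying and surface forms, /ɳ/ → [m] is the alternation; the neighbouring /β/ is constant.
/ɳ/ is retroflex while /β/ is bilabial; the output [m] is bilabial, matching the trigger — so the feature that spreads is place.
The same holds elsewhere in the data: /m/ → [ŋ] before /g/ (bilabial → velar, matching velar); /ɳ/ → [n] before /d/ (retroflex → alveolar, matching alveolar) — only place changes, and always toward the following segment.
No alternation appears in [ʁəŋuɲcərɪ]: there the adjacent consonants already agree in place (/ɲ/ and /c/ are both palatal), so this form is consistent with the same rule.

place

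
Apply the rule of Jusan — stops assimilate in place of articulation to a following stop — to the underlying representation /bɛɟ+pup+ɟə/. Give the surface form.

The rule targets /ɟ/ (voiced palatal stop), which sits before the trigger /p/ (bilabial).
The voiced bilabial stop is [b], so /ɟ/ → [b].
At the second juncture, /p/ likewise becomes [c] adjacent to /ɟ/.

[bɛbpucɟə]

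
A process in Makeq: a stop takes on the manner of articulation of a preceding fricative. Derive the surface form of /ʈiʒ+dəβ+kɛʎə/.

The rule targets /d/ (voiced alveolar stop), which sits after the trigger /ʒ/ (fricative).
The voiced alveolar fricative is [z], so /d/ → [z].
At the second juncture, /k/ likewise becomes [x] adjacent to /β/.

[ʈiʒzəβxɛʎə]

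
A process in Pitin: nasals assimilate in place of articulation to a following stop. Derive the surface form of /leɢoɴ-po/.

[leɢompo]

The rule targets /ɴ/ (voiced uvular nasal), which sits before the trigger /p/ (bilabial).
Changing only its place to bilabial gives [m] — the voiced bilabial nasal.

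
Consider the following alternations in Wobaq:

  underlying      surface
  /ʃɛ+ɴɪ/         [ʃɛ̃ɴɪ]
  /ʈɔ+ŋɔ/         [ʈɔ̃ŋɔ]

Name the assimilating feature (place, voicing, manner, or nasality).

The vowel /ɛ/ surfaces as nasalised [ɛ̃] next to the following nasal /ɴ/ — it has acquired the [+nasal] feature of its neighbour.
The other form shows the same pattern: /ɔ/ → [ɔ̃] before /ŋ/ — each time a vowel is nasalised next to a following nasal.

nasality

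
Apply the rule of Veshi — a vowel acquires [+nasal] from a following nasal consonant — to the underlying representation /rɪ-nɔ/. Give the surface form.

[rɪ̃nɔ]

/ɪ/ sits next to the nasal /n/ and is therefore nasalised to [ɪ̃].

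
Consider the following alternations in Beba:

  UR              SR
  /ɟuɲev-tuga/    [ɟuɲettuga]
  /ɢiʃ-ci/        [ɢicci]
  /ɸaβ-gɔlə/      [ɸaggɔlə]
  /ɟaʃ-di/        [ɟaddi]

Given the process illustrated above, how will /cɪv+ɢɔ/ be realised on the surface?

The data show regressive total assimilation (/v/ → [t] before /t/; /ʃ/ → [c] before /c/; /β/ → [g] before /g/; /ʃ/ → [d] before /d/): in every case the target segment becomes identical to its following neighbour, copying more than a single feature.
/v/ is the segment targeted by the rule; it sits immediately before /ɢ/, so it assimilates completely and surfaces as [ɢ].

[cɪɢɢɔ]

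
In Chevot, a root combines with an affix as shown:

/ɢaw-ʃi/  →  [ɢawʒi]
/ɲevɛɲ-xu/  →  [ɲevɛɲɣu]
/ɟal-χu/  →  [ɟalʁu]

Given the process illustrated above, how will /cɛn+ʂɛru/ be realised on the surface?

The data show progressive voicing assimilation: /ʃ/ → [ʒ] after /w/; /x/ → [ɣ] after /ɲ/; /χ/ → [ʁ] after /l/. In each pair only voicing changes, matching the preceding consonant, while place and manner stay constant.
/ʂ/ is a voiceless retroflex fricative. The preceding trigger /n/ is voiced, so /ʂ/ must become voiced as well.
A voiced retroflex fricative is [ʐ], so the surface segment is [ʐ].

[cɛnʐɛru]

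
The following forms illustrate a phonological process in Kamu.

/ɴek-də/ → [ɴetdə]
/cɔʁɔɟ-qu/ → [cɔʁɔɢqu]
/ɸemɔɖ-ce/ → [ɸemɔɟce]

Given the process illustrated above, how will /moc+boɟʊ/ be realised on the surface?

The data show regressive place assimilation: /k/ → [t] before /d/; /ɟ/ → [ɢ] before /q/; /ɖ/ → [ɟ] before /c/. In each pair only place changes, matching the following consonant, while manner and voice stay constant.
The rule targets /c/ (voiceless palatal stop), which sits before the trigger /b/ (bilabial).
The voiceless bilabial stop is [p], so /c/ → [p].

[mopboɟʊ]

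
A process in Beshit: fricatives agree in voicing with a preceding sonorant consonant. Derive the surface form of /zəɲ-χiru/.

[zəɲʁiru]

/χ/ is a voiceless uvular fricative. The preceding trigger /ɲ/ is voiced, so /χ/ must become voiced as well.
The voiced uvular fricative is [ʁ], so /χ/ → [ʁ].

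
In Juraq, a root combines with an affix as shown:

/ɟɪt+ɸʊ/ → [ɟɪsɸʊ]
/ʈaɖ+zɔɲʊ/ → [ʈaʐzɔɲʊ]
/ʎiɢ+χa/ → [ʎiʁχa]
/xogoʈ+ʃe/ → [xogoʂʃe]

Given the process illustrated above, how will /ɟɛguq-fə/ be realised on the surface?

The data show regressive manner assimilation: /t/ → [s] before /ɸ/; /ɖ/ → [ʐ] before /z/; /ɢ/ → [ʁ] before /χ/; /ʈ/ → [ʂ] before /ʃ/. In each pair only manner changes, matching the following consonant, while place and voice stay constant.
/q/ is a voiceless uvular stop. The following trigger /f/ is a fricative, so /q/ must become a fricative as well.
Changing only its manner to fricative gives [χ] — the voiceless uvular fricative.

[ɟɛguχfə]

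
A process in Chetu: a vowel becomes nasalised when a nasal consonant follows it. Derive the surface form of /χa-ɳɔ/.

/a/ sits next to the nasal /ɳ/ and is therefore nasalised to [ã].

[χãɳɔ]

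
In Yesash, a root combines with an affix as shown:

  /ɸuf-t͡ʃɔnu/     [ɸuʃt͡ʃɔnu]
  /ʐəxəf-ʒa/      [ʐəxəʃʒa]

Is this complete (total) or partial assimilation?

partial assimilation

The segment that alternates is /f/, which surfaces as [ʃ] when adjacent to /t͡ʃ/.
/f/ is labiodental while /t͡ʃ/ is postalveolar; the output [ʃ] is postalveolar, matching the trigger — so the feature that spreads is place.
Manner and voice are unchanged, so the assimilation is partial, not total.
Checking the remaining alternation: /f/ → [ʃ] before /ʒ/ (labiodental → postalveolar, matching postalveolar) — only place changes, and always toward the following segment.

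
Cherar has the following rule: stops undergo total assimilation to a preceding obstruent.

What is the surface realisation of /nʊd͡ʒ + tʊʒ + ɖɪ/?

/t/ is the segment targeted by the rule; it sits immediately after /d͡ʒ/, so it assimilates completely and surfaces as [d͡ʒ].
The same rule applies at the second boundary: /ɖ/ → [ʒ] next to /ʒ/.

[nʊd͡ʒd͡ʒʊʒʒɪ]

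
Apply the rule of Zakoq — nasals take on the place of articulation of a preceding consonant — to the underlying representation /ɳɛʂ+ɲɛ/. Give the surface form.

[ɳɛʂɳɛ]

The rule targets /ɲ/ (voiced palatal nasal), which sits after the trigger /ʂ/ (retroflex).
The voiced retroflex nasal is [ɳ], so /ɲ/ → [ɳ].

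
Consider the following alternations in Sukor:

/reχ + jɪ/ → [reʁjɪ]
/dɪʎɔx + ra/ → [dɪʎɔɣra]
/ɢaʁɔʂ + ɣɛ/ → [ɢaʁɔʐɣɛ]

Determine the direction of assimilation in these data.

regressive

Underlying /χ/ is realised as [ʁ] next to /j/; /j/ itself does not change.
/χ/ is voiceless while /j/ is voiced; the output [ʁ] is voiced, matching the trigger — so the feature that spreads is voicing.
The same holds elsewhere in the data: /x/ → [ɣ] before /r/ (voiceless → voiced, matching voiced); /ʂ/ → [ʐ] before /ɣ/ (voiceless → voiced, matching voiced) — only voicing changes, and always toward the following segment.
Since the segment that changes precedes the conditioning segment, the assimilation is regressive.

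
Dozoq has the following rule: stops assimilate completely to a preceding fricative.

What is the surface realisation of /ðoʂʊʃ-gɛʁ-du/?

[ðoʂʊʃʃɛʁʁu]

/g/ is the segment targeted by the rule; it sits immediately after /ʃ/, so it assimilates completely and surfaces as [ʃ].
At the second juncture, /d/ likewise becomes [ʁ] adjacent to /ʁ/.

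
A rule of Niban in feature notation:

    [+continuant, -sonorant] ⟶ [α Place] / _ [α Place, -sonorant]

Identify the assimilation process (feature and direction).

regressive place assimilation

The rule copies the place features (abbreviated [Place]) from the environment onto the target, so the assimilating feature is place.
Since the environment is written after the underscore, the trigger follows the target; the direction is regressive.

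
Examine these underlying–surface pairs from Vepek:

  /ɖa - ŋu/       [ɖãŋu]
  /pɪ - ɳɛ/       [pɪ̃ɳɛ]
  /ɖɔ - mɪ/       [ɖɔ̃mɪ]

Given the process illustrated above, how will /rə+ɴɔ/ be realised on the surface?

The data show regressive nasality assimilation (vowel nasalisation): /a/ → [ã] before /ŋ/; /ɪ/ → [ɪ̃] before /ɳ/; /ɔ/ → [ɔ̃] before /m/ — a vowel is nasalised by an immediately following nasal consonant.
The vowel /ə/ is adjacent to the following nasal /ɴ/, so it acquires [+nasal] and surfaces as [ə̃].

[rə̃ɴɔ]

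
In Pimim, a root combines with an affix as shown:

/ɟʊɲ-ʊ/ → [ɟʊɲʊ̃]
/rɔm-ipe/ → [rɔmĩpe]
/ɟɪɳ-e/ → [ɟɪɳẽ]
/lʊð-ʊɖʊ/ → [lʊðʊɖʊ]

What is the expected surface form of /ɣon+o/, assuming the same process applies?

[ɣonõ]

The data show progressive nasality assimilation (vowel nasalisation): /ʊ/ → [ʊ̃] after /ɲ/; /i/ → [ĩ] after /m/; /e/ → [ẽ] after /ɳ/ — a vowel is nasalised by an immediately preceding nasal consonant.
No change occurs in [lʊðʊɖʊ] because the vowel at the boundary is adjacent to an oral consonant, not a nasal (/ʊ/ next to /ð/).
/o/ sits next to the nasal /n/ and is therefore nasalised to [õ].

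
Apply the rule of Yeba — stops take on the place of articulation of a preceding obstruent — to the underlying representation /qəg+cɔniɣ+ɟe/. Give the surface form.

/c/ is a voiceless palatal stop. The preceding trigger /g/ is velar, so /c/ must become velar as well.
Changing only its place to velar gives [k] — the voiceless velar stop.
The same rule applies at the second boundary: /ɟ/ → [g] next to /ɣ/.

[qəgkɔniɣge]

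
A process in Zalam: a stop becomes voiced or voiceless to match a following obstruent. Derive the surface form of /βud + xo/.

/d/ is a voiced alveolar stop. The following trigger /x/ is voiceless, so /d/ must become voiceless as well.
A voiceless alveolar stop is [t], so the surface segment is [t].

[βutxo]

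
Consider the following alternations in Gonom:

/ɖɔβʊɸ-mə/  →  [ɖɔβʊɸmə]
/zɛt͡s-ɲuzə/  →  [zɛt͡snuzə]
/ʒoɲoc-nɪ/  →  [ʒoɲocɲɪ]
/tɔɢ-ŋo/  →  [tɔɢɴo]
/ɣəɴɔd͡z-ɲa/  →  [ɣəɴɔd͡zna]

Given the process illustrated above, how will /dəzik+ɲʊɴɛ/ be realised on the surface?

[dəzikŋʊɴɛ]

The data show progressive place assimilation: /ɲ/ → [n] after /t͡s/; /n/ → [ɲ] after /c/; /ŋ/ → [ɴ] after /ɢ/; /ɲ/ → [n] after /d͡z/. In each pair only place changes, matching the preceding consonant, while manner and voice stay constant.
Nothing changes in [ɖɔβʊɸmə]: there the adjacent consonants already agree in place (/m/ and /ɸ/ are both bilabial), so this form is consistent with the same rule.
/ɲ/ is a voiced palatal nasal. The preceding trigger /k/ is velar, so /ɲ/ must become velar as well.
A voiced velar nasal is [ŋ], so the surface segment is [ŋ].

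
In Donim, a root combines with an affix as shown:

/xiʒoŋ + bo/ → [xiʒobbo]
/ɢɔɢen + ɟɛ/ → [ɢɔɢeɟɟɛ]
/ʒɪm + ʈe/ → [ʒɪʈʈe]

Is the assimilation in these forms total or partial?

The segment that alternates is /ŋ/, which surfaces as [b] when adjacent to /b/.
The output [b] is identical to the trigger /b/ — every feature (place, manner, voicing) has been copied — so this is total assimilation.
The other forms behave the same way: /n/ → [ɟ] before /ɟ/; /m/ → [ʈ] before /ʈ/ — in each case the output is a copy of the following consonant.

total assimilation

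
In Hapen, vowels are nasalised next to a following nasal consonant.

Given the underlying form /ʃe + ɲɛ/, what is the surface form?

The vowel /e/ is adjacent to the following nasal /ɲ/, so it acquires [+nasal] and surfaces as [ẽ].

[ʃẽɲɛ]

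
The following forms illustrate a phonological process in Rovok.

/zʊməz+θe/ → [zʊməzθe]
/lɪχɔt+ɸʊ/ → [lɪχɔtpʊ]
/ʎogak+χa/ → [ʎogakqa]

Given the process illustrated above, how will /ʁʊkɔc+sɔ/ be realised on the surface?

The data show progressive manner assimilation: /ɸ/ → [p] after /t/; /χ/ → [q] after /k/. In each pair only manner changes, matching the preceding consonant, while place and voice stay constant.
No alternation appears in [zʊməzθe]: there the adjacent consonants already agree in manner (/θ/ and /z/ are both fricatives), so this form is consistent with the same rule.
/s/ is a voiceless alveolar fricative. The preceding trigger /c/ is a stop, so /s/ must become a stop as well.
A voiceless alveolar stop is [t], so the surface segment is [t].

[ʁʊkɔctɔ]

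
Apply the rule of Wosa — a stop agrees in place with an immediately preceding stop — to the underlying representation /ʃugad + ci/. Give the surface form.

[ʃugadti]

The rule targets /c/ (voiceless palatal stop), which sits after the trigger /d/ (alveolar).
The voiceless alveolar stop is [t], so /c/ → [t].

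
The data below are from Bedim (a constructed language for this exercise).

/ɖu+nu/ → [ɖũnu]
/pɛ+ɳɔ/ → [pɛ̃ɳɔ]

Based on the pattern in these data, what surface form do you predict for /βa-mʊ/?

[βãmʊ]

The data show regressive nasality assimilation (vowel nasalisation): /u/ → [ũ] before /n/; /ɛ/ → [ɛ̃] before /ɳ/ — a vowel is nasalised by an immediately following nasal consonant.
/a/ sits next to the nasal /m/ and is therefore nasalised to [ã].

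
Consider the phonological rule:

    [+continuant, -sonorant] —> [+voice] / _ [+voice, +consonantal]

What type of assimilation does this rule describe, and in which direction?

The structural change is [+voice], and the conditioning segment [+voice, +consonantal] (a voiced consonant) is itself voiced, so the target comes to share the voicing of its neighbour — voicing assimilation.
Since the environment is written after the underscore, the trigger follows the target; the direction is regressive.

regressive voicing assimilation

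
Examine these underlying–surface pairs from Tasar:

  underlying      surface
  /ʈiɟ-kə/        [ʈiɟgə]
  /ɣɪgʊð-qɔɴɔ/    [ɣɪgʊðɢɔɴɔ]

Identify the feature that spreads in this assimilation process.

The segment that alternates is /k/, which surfaces as [g] when adjacent to /ɟ/.
/k/ is voiceless while /ɟ/ is voiced; the output [g] is voiced, matching the trigger — so the feature that spreads is voicing.
Checking the remaining alternation: /q/ → [ɢ] after /ð/ (voiceless → voiced, matching voiced) — only voicing changes, and always toward the preceding segment.

voicing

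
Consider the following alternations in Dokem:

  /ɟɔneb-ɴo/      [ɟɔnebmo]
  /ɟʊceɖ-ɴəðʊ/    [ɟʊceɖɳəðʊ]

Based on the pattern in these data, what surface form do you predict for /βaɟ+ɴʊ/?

[βaɟɲʊ]

The data show progressive place assimilation: /ɴ/ → [m] after /b/; /ɴ/ → [ɳ] after /ɖ/. In each pair only place changes, matching the preceding consonant, while manner and voice stay constant.
The rule targets /ɴ/ (voiced uvular nasal), which sits after the trigger /ɟ/ (palatal).
A voiced palatal nasal is [ɲ], so the surface segment is [ɲ].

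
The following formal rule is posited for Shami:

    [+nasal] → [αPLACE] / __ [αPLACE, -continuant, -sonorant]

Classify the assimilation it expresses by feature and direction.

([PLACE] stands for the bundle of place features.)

The rule copies the place features (abbreviated [PLACE]) from the environment onto the target, so the assimilating feature is place.
Since the environment is written after the underscore, the trigger follows the target; the direction is regressive.

regressive place assimilation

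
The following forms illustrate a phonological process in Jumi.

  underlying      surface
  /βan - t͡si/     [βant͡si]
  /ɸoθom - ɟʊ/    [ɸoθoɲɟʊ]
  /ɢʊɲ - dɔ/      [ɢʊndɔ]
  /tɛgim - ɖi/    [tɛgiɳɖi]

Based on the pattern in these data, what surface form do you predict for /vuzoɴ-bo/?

[vuzombo]

The data show regressive place assimilation: /m/ → [ɲ] before /ɟ/; /ɲ/ → [n] before /d/; /m/ → [ɳ] before /ɖ/. In each pair only place changes, matching the following consonant, while manner and voice stay constant.
Nothing changes in [βant͡si]: there the adjacent consonants already agree in place (/n/ and /t͡s/ are both alveolar), so this form is consistent with the same rule.
The rule targets /ɴ/ (voiced uvular nasal), which sits before the trigger /b/ (bilabial).
Changing only its place to bilabial gives [m] — the voiced bilabial nasal.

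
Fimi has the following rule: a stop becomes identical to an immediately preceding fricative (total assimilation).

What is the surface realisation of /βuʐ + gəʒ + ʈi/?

[βuʐʐəʒʒi]

/g/ is the segment targeted by the rule; it sits immediately after /ʐ/, so it assimilates completely and surfaces as [ʐ].
The same rule applies at the second boundary: /ʈ/ → [ʒ] next to /ʒ/.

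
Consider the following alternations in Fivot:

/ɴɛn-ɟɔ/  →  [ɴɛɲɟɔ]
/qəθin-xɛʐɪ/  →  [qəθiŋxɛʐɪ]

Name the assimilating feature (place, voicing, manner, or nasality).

Comparing underlying and surface forms, /n/ → [ɲ] is the alternation; the neighbouring /ɟ/ is constant.
/n/ is alveolar while /ɟ/ is palatal; the output [ɲ] is palatal, matching the trigger — so the feature that spreads is place.
The other alternating form patterns the same way: /n/ → [ŋ] before /x/ (alveolar → velar, matching velar) — only place changes, and always toward the following segment.

place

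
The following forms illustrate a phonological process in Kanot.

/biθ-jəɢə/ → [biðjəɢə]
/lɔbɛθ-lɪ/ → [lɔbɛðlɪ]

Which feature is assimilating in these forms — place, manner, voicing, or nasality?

voicing

Underlying /θ/ is realised as [ð] next to /j/; /j/ itself does not change.
The change voiceless → voiced matches the voicing of the following /j/, identifying this as voicing assimilation.
The same holds elsewhere in the data: /θ/ → [ð] before /l/ (voiceless → voiced, matching voiced) — only voicing changes, and always toward the following segment.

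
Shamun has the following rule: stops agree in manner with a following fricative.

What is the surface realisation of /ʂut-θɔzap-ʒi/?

The rule targets /t/ (voiceless alveolar stop), which sits before the trigger /θ/ (fricative).
The voiceless alveolar fricative is [s], so /t/ → [s].
At the second juncture, /p/ likewise becomes [ɸ] adjacent to /ʒ/.

[ʂusθɔzaɸʒi]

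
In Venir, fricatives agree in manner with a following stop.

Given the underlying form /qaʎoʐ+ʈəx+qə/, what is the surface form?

[qaʎoɖʈəkqə]

The rule targets /ʐ/ (voiced retroflex fricative), which sits before the trigger /ʈ/ (stop).
A voiced retroflex stop is [ɖ], so the surface segment is [ɖ].
The same rule applies at the second boundary: /x/ → [k] next to /q/.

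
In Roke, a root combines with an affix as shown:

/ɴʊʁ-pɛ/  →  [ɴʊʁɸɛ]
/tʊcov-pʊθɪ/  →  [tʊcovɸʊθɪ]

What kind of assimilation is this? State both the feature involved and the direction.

progressive manner assimilation

The segment that alternates is /p/, which surfaces as [ɸ] when adjacent to /ʁ/.
The change stop → fricative matches the manner of the preceding /ʁ/, identifying this as manner assimilation.
Place and voice are unchanged, so the assimilation is partial, not total.
The other alternating form patterns the same way: /p/ → [ɸ] after /v/ (stop → fricative, matching a fricative) — only manner changes, and always toward the preceding segment.
Since the segment that changes follows the conditioning segment, the assimilation is progressive.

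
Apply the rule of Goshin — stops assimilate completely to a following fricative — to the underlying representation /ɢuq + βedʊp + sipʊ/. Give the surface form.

[ɢuββedʊssipʊ]

/q/ is the segment targeted by the rule; it sits immediately before /β/, so it assimilates completely and surfaces as [β].
The same rule applies at the second boundary: /p/ → [s] next to /s/.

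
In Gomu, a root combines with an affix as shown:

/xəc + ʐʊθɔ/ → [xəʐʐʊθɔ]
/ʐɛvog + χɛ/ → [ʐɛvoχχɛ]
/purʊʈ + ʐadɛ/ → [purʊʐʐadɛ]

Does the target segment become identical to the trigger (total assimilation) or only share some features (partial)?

Underlying /c/ is realised as [ʐ] next to /ʐ/; /ʐ/ itself does not change.
The output [ʐ] is identical to the trigger /ʐ/ — every feature (place, manner, voicing) has been copied — so this is total assimilation.
The other forms behave the same way: /g/ → [χ] before /χ/; /ʈ/ → [ʐ] before /ʐ/ — in each case the output is a copy of the following consonant.

total assimilation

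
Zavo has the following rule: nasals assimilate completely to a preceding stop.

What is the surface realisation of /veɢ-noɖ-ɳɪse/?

[veɢɢoɖɖɪse]

/n/ is the segment targeted by the rule; it sits immediately after /ɢ/, so it assimilates completely and surfaces as [ɢ].
At the second juncture, /ɳ/ likewise becomes [ɖ] adjacent to /ɖ/.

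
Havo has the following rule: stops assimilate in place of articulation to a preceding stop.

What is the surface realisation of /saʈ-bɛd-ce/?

[saʈɖɛdte]

The rule targets /b/ (voiced bilabial stop), which sits after the trigger /ʈ/ (retroflex).
A voiced retroflex stop is [ɖ], so the surface segment is [ɖ].
The same rule applies at the second boundary: /c/ → [t] next to /d/.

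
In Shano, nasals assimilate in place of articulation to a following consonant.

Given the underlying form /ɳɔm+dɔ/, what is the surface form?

/m/ is a voiced bilabial nasal. The following trigger /d/ is alveolar, so /m/ must become alveolar as well.
A voiced alveolar nasal is [n], so the surface segment is [n].

[ɳɔndɔ]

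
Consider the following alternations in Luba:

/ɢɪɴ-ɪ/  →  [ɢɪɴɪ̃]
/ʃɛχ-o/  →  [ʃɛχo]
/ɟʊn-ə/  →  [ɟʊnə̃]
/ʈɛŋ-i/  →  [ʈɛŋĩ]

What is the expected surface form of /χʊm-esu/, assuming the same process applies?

The data show progressive nasality assimilation (vowel nasalisation): /ɪ/ → [ɪ̃] after /ɴ/; /ə/ → [ə̃] after /n/; /i/ → [ĩ] after /ŋ/ — a vowel is nasalised by an immediately preceding nasal consonant.
No change occurs in [ʃɛχo] because the vowel at the boundary is adjacent to an oral consonant, not a nasal (/o/ next to /χ/).
The vowel /e/ is adjacent to the preceding nasal /m/, so it acquires [+nasal] and surfaces as [ẽ].

[χʊmẽsu]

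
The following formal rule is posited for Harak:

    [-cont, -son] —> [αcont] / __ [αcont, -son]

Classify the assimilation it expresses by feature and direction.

The rule copies [cont] (continuancy) from the environment onto the target stops; since [±cont] encodes the stop/fricative manner contrast, the assimilating dimension is manner.
The conditioning segment sits to the right of the focus bar, meaning the trigger follows the segment that changes — regressive assimilation.

regressive manner assimilation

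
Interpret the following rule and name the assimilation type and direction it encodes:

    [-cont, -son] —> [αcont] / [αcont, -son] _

progressive manner assimilation

The shared variable α links the value of [cont] on the target to that of the neighbouring obstruent. [cont] distinguishes stops from fricatives — a manner-of-articulation feature — so this is manner assimilation.
Since the environment is written before the underscore, the trigger precedes the target; the direction is progressive.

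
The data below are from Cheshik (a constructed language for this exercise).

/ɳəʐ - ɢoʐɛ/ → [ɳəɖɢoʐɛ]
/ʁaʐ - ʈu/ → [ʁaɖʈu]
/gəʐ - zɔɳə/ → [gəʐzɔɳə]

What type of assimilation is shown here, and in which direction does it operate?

Comparing underlying and surface forms, /ʐ/ → [ɖ] is the alternation; the neighbouring /ɢ/ is constant.
The change fricative → stop matches the manner of the following /ɢ/, identifying this as manner assimilation.
Place and voice are unchanged, so the assimilation is partial, not total.
The same holds elsewhere in the data: /ʐ/ → [ɖ] before /ʈ/ (fricative → stop, matching a stop) — only manner changes, and always toward the following segment.
No alternation appears in [gəʐzɔɳə]: there the adjacent consonants already agree in manner (/ʐ/ and /z/ are both fricatives), so this form is consistent with the same rule.
The trigger is the following segment, so the direction is regressive (anticipatory).

regressive manner assimilation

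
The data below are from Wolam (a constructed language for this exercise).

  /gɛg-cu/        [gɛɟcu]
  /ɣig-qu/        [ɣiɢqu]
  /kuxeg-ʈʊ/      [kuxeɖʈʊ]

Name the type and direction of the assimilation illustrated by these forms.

Comparing underlying and surface forms, /g/ → [ɟ] is the alternation; the neighbouring /c/ is constant.
/g/ is velar while /c/ is palatal; the output [ɟ] is palatal, matching the trigger — so the feature that spreads is place.
Manner and voice are unchanged, so the assimilation is partial, not total.
The other alternating forms pattern the same way: /g/ → [ɢ] before /q/ (velar → uvular, matching uvular); /g/ → [ɖ] before /ʈ/ (velar → retroflex, matching retroflex) — only place changes, and always toward the following segment.
The trigger is the following segment, so the direction is regressive (anticipatory).

regressive place assimilation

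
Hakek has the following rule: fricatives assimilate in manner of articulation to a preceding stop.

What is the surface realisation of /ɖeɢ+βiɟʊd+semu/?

/β/ is a voiced bilabial fricative. The preceding trigger /ɢ/ is a stop, so /β/ must become a stop as well.
A voiced bilabial stop is [b], so the surface segment is [b].
At the second juncture, /s/ likewise becomes [t] adjacent to /d/.

[ɖeɢbiɟʊdtemu]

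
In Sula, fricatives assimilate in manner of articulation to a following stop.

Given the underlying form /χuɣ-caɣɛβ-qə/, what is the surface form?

The rule targets /ɣ/ (voiced velar fricative), which sits before the trigger /c/ (stop).
Changing only its manner to stop gives [g] — the voiced velar stop.
The same rule applies at the second boundary: /β/ → [b] next to /q/.

[χugcaɣɛbqə]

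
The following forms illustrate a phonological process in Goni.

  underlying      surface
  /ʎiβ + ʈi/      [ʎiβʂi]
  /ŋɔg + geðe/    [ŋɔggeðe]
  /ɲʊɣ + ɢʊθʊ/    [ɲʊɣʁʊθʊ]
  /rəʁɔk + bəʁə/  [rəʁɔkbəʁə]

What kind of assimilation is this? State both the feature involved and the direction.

progressive manner assimilation

The segment that alternates is /ʈ/, which surfaces as [ʂ] when adjacent to /β/.
/ʈ/ is a stop while /β/ is a fricative; the output [ʂ] is a fricative, matching the trigger — so the feature that spreads is manner.
Place and voice are unchanged, so the assimilation is partial, not total.
Checking the remaining alternation: /ɢ/ → [ʁ] after /ɣ/ (stop → fricative, matching a fricative) — only manner changes, and always toward the preceding segment.
No alternation appears in [ŋɔggeðe], [rəʁɔkbəʁə]: there the adjacent consonants already agree in manner (/g/ and /g/ are both stops; /b/ and /k/ are both stops), so these forms are consistent with the same rule.
Since the segment that changes follows the conditioning segment, the assimilation is progressive.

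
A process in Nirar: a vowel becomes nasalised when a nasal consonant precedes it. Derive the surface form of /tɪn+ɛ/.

[tɪnɛ̃]

The vowel /ɛ/ is adjacent to the preceding nasal /n/, so it acquires [+nasal] and surfaces as [ɛ̃].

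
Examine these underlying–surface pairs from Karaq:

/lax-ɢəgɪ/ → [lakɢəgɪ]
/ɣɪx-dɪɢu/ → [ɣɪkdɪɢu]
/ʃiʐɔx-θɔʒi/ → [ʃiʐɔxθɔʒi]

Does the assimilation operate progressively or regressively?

regressive

The segment that alternates is /x/, which surfaces as [k] when adjacent to /ɢ/.
The change fricative → stop matches the manner of the following /ɢ/, identifying this as manner assimilation.
The same holds elsewhere in the data: /x/ → [k] before /d/ (fricative → stop, matching a stop) — only manner changes, and always toward the following segment.
Nothing changes in [ʃiʐɔxθɔʒi]: there the adjacent consonants already agree in manner (/x/ and /θ/ are both fricatives), so this form is consistent with the same rule.
The trigger is the following segment, so the direction is regressive (anticipatory).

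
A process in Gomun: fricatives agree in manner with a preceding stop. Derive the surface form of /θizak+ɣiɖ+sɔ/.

The rule targets /ɣ/ (voiced velar fricative), which sits after the trigger /k/ (stop).
A voiced velar stop is [g], so the surface segment is [g].
At the second juncture, /s/ likewise becomes [t] adjacent to /ɖ/.

[θizakgiɖtɔ]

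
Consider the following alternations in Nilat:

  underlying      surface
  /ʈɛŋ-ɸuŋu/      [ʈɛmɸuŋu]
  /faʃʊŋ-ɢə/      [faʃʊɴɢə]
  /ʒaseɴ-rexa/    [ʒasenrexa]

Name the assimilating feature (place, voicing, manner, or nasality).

Underlying /ŋ/ is realised as [m] next to /ɸ/; /ɸ/ itself does not change.
The change velar → bilabial matches the place of the following /ɸ/, identifying this as place assimilation.
Checking the remaining alternations: /ŋ/ → [ɴ] before /ɢ/ (velar → uvular, matching uvular); /ɴ/ → [n] before /r/ (uvular → alveolar, matching alveolar) — only place changes, and always toward the following segment.

place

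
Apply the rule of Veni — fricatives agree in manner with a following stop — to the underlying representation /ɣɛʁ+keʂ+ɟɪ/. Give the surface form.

[ɣɛɢkeʈɟɪ]

/ʁ/ is a voiced uvular fricative. The following trigger /k/ is a stop, so /ʁ/ must become a stop as well.
The voiced uvular stop is [ɢ], so /ʁ/ → [ɢ].
The same rule applies at the second boundary: /ʂ/ → [ʈ] next to /ɟ/.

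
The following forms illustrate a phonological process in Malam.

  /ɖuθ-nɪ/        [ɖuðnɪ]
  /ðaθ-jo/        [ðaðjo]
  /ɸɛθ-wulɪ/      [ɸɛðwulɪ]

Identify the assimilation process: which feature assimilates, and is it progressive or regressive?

regressive voicing assimilation

Underlying /θ/ is realised as [ð] next to /n/; /n/ itself does not change.
The change voiceless → voiced matches the voicing of the following /n/, identifying this as voicing assimilation.
Place and manner are unchanged, so the assimilation is partial, not total.
The same holds elsewhere in the data: /θ/ → [ð] before /j/ (voiceless → voiced, matching voiced); /θ/ → [ð] before /w/ (voiceless → voiced, matching voiced) — only voicing changes, and always toward the following segment.
The trigger is the following segment, so the direction is regressive (anticipatory).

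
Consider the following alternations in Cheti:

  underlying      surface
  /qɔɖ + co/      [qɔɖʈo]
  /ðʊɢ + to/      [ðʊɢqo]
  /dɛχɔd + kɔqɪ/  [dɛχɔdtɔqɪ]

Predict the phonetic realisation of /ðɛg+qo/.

[ðɛgko]

The data show progressive place assimilation: /c/ → [ʈ] after /ɖ/; /t/ → [q] after /ɢ/; /k/ → [t] after /d/. In each pair only place changes, matching the preceding consonant, while manner and voice stay constant.
/q/ is a voiceless uvular stop. The preceding trigger /g/ is velar, so /q/ must become velar as well.
A voiceless velar stop is [k], so the surface segment is [k].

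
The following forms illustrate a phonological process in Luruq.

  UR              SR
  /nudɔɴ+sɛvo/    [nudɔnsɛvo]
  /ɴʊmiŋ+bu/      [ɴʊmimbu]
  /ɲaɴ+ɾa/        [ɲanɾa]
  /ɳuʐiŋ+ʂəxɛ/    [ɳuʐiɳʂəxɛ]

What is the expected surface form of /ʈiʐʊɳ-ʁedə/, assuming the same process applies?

[ʈiʐʊɴʁedə]

The data show regressive place assimilation: /ɴ/ → [n] before /s/; /ŋ/ → [m] before /b/; /ɴ/ → [n] before /ɾ/; /ŋ/ → [ɳ] before /ʂ/. In each pair only place changes, matching the following consonant, while manner and voice stay constant.
The rule targets /ɳ/ (voiced retroflex nasal), which sits before the trigger /ʁ/ (uvular).
A voiced uvular nasal is [ɴ], so the surface segment is [ɴ].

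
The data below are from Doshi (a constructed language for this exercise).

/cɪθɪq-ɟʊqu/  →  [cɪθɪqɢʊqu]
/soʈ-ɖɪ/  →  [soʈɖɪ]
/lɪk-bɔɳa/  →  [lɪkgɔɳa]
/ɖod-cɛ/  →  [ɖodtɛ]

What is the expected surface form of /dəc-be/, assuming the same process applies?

[dəcɟe]

The data show progressive place assimilation: /ɟ/ → [ɢ] after /q/; /b/ → [g] after /k/; /c/ → [t] after /d/. In each pair only place changes, matching the preceding consonant, while manner and voice stay constant.
Nothing changes in [soʈɖɪ]: there the adjacent consonants already agree in place (/ɖ/ and /ʈ/ are both retroflex), so this form is consistent with the same rule.
/b/ is a voiced bilabial stop. The preceding trigger /c/ is palatal, so /b/ must become palatal as well.
The voiced palatal stop is [ɟ], so /b/ → [ɟ].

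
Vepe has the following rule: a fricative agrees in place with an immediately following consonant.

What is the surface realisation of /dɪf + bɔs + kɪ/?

[dɪɸbɔxkɪ]

/f/ is a voiceless labiodental fricative. The following trigger /b/ is bilabial, so /f/ must become bilabial as well.
A voiceless bilabial fricative is [ɸ], so the surface segment is [ɸ].
At the second juncture, /s/ likewise becomes [x] adjacent to /k/.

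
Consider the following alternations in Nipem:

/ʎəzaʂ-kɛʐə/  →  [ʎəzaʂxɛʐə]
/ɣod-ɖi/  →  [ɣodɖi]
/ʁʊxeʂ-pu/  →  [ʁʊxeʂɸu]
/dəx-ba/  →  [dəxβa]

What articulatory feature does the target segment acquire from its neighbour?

Underlying /k/ is realised as [x] next to /ʂ/; /ʂ/ itself does not change.
/k/ is a stop while /ʂ/ is a fricative; the output [x] is a fricative, matching the trigger — so the feature that spreads is manner.
Checking the remaining alternations: /p/ → [ɸ] after /ʂ/ (stop → fricative, matching a fricative); /b/ → [β] after /x/ (stop → fricative, matching a fricative) — only manner changes, and always toward the preceding segment.
Nothing changes in [ɣodɖi]: there the adjacent consonants already agree in manner (/ɖ/ and /d/ are both stops), so this form is consistent with the same rule.

manner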